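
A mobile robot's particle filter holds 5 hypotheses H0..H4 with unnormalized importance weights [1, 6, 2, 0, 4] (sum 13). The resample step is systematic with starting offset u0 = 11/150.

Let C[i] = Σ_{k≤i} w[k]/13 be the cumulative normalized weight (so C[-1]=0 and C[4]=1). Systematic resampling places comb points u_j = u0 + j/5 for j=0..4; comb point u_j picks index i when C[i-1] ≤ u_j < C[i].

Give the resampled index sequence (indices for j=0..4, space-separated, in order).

C = [1/13, 7/13, 9/13, 9/13, 1]
j=0: u_0=11/150 ∈ [0, 1/13) → index 0
j=1: u_1=41/150 ∈ [1/13, 7/13) → index 1
j=2: u_2=71/150 ∈ [1/13, 7/13) → index 1
j=3: u_3=101/150 ∈ [7/13, 9/13) → index 2
j=4: u_4=131/150 ∈ [9/13, 1) → index 4

0 1 1 2 4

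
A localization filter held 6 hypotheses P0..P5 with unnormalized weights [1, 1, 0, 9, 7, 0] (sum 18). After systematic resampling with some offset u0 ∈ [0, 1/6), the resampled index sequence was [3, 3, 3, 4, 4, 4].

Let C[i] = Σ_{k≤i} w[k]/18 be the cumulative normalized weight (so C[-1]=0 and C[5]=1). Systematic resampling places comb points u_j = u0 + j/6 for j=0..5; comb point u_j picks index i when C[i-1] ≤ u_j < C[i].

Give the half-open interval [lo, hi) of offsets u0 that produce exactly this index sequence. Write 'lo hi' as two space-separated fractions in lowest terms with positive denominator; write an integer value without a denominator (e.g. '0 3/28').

1/9 1/6

C = [1/18, 1/9, 1/9, 11/18, 1, 1]
j=0 picked index 3: u0 ∈ [1/9, 11/18)
j=1 picked index 3: u0 ∈ [-1/18, 4/9)
j=2 picked index 3: u0 ∈ [-2/9, 5/18)
j=3 picked index 4: u0 ∈ [1/9, 1/2)
j=4 picked index 4: u0 ∈ [-1/18, 1/3)
j=5 picked index 4: u0 ∈ [-2/9, 1/6)
intersection: [1/9, 1/6)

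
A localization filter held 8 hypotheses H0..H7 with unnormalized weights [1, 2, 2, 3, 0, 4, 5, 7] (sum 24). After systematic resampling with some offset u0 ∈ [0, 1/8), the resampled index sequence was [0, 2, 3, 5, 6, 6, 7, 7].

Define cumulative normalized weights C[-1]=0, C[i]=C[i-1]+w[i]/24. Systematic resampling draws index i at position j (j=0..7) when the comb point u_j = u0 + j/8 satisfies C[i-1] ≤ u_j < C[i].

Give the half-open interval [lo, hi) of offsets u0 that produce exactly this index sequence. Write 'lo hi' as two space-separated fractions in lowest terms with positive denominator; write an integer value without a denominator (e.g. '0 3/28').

0 1/24

C = [1/24, 1/8, 5/24, 1/3, 1/3, 1/2, 17/24, 1]
j=0 picked index 0: u0 ∈ [0, 1/24)
j=1 picked index 2: u0 ∈ [0, 1/12)
j=2 picked index 3: u0 ∈ [-1/24, 1/12)
j=3 picked index 5: u0 ∈ [-1/24, 1/8)
j=4 picked index 6: u0 ∈ [0, 5/24)
j=5 picked index 6: u0 ∈ [-1/8, 1/12)
j=6 picked index 7: u0 ∈ [-1/24, 1/4)
j=7 picked index 7: u0 ∈ [-1/6, 1/8)
intersection: [0, 1/24)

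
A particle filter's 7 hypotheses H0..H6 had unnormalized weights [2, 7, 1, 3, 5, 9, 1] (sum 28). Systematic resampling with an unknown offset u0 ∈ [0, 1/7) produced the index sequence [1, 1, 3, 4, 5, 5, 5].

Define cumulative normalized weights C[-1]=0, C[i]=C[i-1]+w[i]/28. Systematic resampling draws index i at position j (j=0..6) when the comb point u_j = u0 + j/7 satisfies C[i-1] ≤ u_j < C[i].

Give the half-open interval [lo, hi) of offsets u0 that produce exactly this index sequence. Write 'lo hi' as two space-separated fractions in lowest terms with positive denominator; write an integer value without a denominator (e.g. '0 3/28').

1/14 3/28

C = [1/14, 9/28, 5/14, 13/28, 9/14, 27/28, 1]
j=0 picked index 1: u0 ∈ [1/14, 9/28)
j=1 picked index 1: u0 ∈ [-1/14, 5/28)
j=2 picked index 3: u0 ∈ [1/14, 5/28)
j=3 picked index 4: u0 ∈ [1/28, 3/14)
j=4 picked index 5: u0 ∈ [1/14, 11/28)
j=5 picked index 5: u0 ∈ [-1/14, 1/4)
j=6 picked index 5: u0 ∈ [-3/14, 3/28)
intersection: [1/14, 3/28)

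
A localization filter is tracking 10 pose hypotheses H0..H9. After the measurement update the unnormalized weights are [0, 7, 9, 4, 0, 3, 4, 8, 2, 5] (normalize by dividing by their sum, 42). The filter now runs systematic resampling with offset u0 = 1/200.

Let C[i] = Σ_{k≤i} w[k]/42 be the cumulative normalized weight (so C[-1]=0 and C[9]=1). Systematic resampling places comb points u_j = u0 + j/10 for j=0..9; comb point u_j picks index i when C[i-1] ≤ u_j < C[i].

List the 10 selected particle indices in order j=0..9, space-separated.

1 1 2 2 3 5 6 7 7 9

C = [0, 1/6, 8/21, 10/21, 10/21, 23/42, 9/14, 5/6, 37/42, 1]
j=0: u_0=1/200 ∈ [0, 1/6) → index 1
j=1: u_1=21/200 ∈ [0, 1/6) → index 1
j=2: u_2=41/200 ∈ [1/6, 8/21) → index 2
j=3: u_3=61/200 ∈ [1/6, 8/21) → index 2
j=4: u_4=81/200 ∈ [8/21, 10/21) → index 3
j=5: u_5=101/200 ∈ [10/21, 23/42) → index 5
j=6: u_6=121/200 ∈ [23/42, 9/14) → index 6
j=7: u_7=141/200 ∈ [9/14, 5/6) → index 7
j=8: u_8=161/200 ∈ [9/14, 5/6) → index 7
j=9: u_9=181/200 ∈ [37/42, 1) → index 9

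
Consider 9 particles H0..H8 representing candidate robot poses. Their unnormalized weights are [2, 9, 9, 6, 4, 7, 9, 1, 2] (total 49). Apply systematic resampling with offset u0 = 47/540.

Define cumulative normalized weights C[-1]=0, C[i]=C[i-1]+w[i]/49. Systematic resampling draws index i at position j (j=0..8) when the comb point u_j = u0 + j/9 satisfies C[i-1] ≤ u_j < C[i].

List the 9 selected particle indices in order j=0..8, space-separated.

1 1 2 3 4 5 5 6 8

C = [2/49, 11/49, 20/49, 26/49, 30/49, 37/49, 46/49, 47/49, 1]
j=0: u_0=47/540 ∈ [2/49, 11/49) → index 1
j=1: u_1=107/540 ∈ [2/49, 11/49) → index 1
j=2: u_2=167/540 ∈ [11/49, 20/49) → index 2
j=3: u_3=227/540 ∈ [20/49, 26/49) → index 3
j=4: u_4=287/540 ∈ [26/49, 30/49) → index 4
j=5: u_5=347/540 ∈ [30/49, 37/49) → index 5
j=6: u_6=407/540 ∈ [30/49, 37/49) → index 5
j=7: u_7=467/540 ∈ [37/49, 46/49) → index 6
j=8: u_8=527/540 ∈ [47/49, 1) → index 8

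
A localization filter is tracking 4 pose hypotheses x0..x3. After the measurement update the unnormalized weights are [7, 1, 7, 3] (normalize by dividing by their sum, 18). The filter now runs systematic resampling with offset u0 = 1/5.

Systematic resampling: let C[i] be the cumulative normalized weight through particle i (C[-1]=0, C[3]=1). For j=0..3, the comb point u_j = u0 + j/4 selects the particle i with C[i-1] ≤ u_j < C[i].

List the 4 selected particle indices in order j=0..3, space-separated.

C = [7/18, 4/9, 5/6, 1]
j=0: u_0=1/5 ∈ [0, 7/18) → index 0
j=1: u_1=9/20 ∈ [4/9, 5/6) → index 2
j=2: u_2=7/10 ∈ [4/9, 5/6) → index 2
j=3: u_3=19/20 ∈ [5/6, 1) → index 3

0 2 2 3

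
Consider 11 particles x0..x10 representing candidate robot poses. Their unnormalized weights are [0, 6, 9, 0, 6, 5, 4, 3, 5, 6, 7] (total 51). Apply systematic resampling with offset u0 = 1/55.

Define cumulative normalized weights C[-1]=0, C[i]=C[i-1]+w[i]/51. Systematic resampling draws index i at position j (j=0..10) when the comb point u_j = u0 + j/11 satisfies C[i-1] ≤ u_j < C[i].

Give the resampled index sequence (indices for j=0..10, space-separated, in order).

1 1 2 2 4 5 6 8 9 9 10

C = [0, 2/17, 5/17, 5/17, 7/17, 26/51, 10/17, 11/17, 38/51, 44/51, 1]
j=0: u_0=1/55 ∈ [0, 2/17) → index 1
j=1: u_1=6/55 ∈ [0, 2/17) → index 1
j=2: u_2=1/5 ∈ [2/17, 5/17) → index 2
j=3: u_3=16/55 ∈ [2/17, 5/17) → index 2
j=4: u_4=21/55 ∈ [5/17, 7/17) → index 4
j=5: u_5=26/55 ∈ [7/17, 26/51) → index 5
j=6: u_6=31/55 ∈ [26/51, 10/17) → index 6
j=7: u_7=36/55 ∈ [11/17, 38/51) → index 8
j=8: u_8=41/55 ∈ [38/51, 44/51) → index 9
j=9: u_9=46/55 ∈ [38/51, 44/51) → index 9
j=10: u_10=51/55 ∈ [44/51, 1) → index 10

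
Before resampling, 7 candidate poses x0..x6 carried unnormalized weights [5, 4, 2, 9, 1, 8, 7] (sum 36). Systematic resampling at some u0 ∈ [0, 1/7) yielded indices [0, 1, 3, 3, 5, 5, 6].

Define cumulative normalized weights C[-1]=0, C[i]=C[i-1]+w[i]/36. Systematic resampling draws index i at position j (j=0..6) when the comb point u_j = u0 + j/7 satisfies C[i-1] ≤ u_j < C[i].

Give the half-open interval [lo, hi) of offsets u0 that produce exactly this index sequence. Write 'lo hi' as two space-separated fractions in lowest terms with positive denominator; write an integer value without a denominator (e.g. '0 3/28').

5/252 23/252

C = [5/36, 1/4, 11/36, 5/9, 7/12, 29/36, 1]
j=0 picked index 0: u0 ∈ [0, 5/36)
j=1 picked index 1: u0 ∈ [-1/252, 3/28)
j=2 picked index 3: u0 ∈ [5/252, 17/63)
j=3 picked index 3: u0 ∈ [-31/252, 8/63)
j=4 picked index 5: u0 ∈ [1/84, 59/252)
j=5 picked index 5: u0 ∈ [-11/84, 23/252)
j=6 picked index 6: u0 ∈ [-13/252, 1/7)
intersection: [5/252, 23/252)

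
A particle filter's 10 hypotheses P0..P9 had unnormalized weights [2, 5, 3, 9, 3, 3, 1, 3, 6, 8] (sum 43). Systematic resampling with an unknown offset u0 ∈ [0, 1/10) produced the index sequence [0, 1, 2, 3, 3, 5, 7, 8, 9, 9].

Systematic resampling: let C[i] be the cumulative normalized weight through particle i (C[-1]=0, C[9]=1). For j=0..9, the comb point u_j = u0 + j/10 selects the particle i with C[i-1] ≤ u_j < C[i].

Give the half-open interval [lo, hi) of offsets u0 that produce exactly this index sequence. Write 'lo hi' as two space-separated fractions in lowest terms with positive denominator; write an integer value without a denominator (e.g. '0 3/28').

C = [2/43, 7/43, 10/43, 19/43, 22/43, 25/43, 26/43, 29/43, 35/43, 1]
j=0 picked index 0: u0 ∈ [0, 2/43)
j=1 picked index 1: u0 ∈ [-23/430, 27/430)
j=2 picked index 2: u0 ∈ [-8/215, 7/215)
j=3 picked index 3: u0 ∈ [-29/430, 61/430)
j=4 picked index 3: u0 ∈ [-36/215, 9/215)
j=5 picked index 5: u0 ∈ [1/86, 7/86)
j=6 picked index 7: u0 ∈ [1/215, 16/215)
j=7 picked index 8: u0 ∈ [-11/430, 49/430)
j=8 picked index 9: u0 ∈ [3/215, 1/5)
j=9 picked index 9: u0 ∈ [-37/430, 1/10)
intersection: [3/215, 7/215)

3/215 7/215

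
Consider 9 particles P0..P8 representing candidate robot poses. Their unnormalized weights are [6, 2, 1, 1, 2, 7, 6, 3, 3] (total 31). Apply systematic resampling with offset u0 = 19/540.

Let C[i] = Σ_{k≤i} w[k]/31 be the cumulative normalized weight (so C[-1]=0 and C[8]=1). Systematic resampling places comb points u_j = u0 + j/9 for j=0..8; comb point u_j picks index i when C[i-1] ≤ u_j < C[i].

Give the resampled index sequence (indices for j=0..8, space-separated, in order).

C = [6/31, 8/31, 9/31, 10/31, 12/31, 19/31, 25/31, 28/31, 1]
j=0: u_0=19/540 ∈ [0, 6/31) → index 0
j=1: u_1=79/540 ∈ [0, 6/31) → index 0
j=2: u_2=139/540 ∈ [6/31, 8/31) → index 1
j=3: u_3=199/540 ∈ [10/31, 12/31) → index 4
j=4: u_4=259/540 ∈ [12/31, 19/31) → index 5
j=5: u_5=319/540 ∈ [12/31, 19/31) → index 5
j=6: u_6=379/540 ∈ [19/31, 25/31) → index 6
j=7: u_7=439/540 ∈ [25/31, 28/31) → index 7
j=8: u_8=499/540 ∈ [28/31, 1) → index 8

0 0 1 4 5 5 6 7 8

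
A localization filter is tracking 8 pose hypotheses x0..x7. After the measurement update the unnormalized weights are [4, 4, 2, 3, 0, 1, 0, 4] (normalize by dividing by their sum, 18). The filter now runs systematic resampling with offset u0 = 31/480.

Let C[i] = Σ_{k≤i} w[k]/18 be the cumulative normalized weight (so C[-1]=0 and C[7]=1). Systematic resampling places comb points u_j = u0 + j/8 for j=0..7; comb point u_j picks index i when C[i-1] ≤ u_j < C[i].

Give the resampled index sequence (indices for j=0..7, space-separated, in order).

0 0 1 1 3 3 7 7

C = [2/9, 4/9, 5/9, 13/18, 13/18, 7/9, 7/9, 1]
j=0: u_0=31/480 ∈ [0, 2/9) → index 0
j=1: u_1=91/480 ∈ [0, 2/9) → index 0
j=2: u_2=151/480 ∈ [2/9, 4/9) → index 1
j=3: u_3=211/480 ∈ [2/9, 4/9) → index 1
j=4: u_4=271/480 ∈ [5/9, 13/18) → index 3
j=5: u_5=331/480 ∈ [5/9, 13/18) → index 3
j=6: u_6=391/480 ∈ [7/9, 1) → index 7
j=7: u_7=451/480 ∈ [7/9, 1) → index 7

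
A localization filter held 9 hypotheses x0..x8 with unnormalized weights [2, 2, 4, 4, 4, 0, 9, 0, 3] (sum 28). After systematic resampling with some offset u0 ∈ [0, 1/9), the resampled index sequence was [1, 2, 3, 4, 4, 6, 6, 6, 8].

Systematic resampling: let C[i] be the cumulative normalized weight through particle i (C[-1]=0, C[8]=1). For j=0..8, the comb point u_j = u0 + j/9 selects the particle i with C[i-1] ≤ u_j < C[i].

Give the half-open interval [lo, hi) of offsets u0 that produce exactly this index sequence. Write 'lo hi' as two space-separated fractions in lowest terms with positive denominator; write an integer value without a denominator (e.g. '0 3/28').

2/21 1/9

C = [1/14, 1/7, 2/7, 3/7, 4/7, 4/7, 25/28, 25/28, 1]
j=0 picked index 1: u0 ∈ [1/14, 1/7)
j=1 picked index 2: u0 ∈ [2/63, 11/63)
j=2 picked index 3: u0 ∈ [4/63, 13/63)
j=3 picked index 4: u0 ∈ [2/21, 5/21)
j=4 picked index 4: u0 ∈ [-1/63, 8/63)
j=5 picked index 6: u0 ∈ [1/63, 85/252)
j=6 picked index 6: u0 ∈ [-2/21, 19/84)
j=7 picked index 6: u0 ∈ [-13/63, 29/252)
j=8 picked index 8: u0 ∈ [1/252, 1/9)
intersection: [2/21, 1/9)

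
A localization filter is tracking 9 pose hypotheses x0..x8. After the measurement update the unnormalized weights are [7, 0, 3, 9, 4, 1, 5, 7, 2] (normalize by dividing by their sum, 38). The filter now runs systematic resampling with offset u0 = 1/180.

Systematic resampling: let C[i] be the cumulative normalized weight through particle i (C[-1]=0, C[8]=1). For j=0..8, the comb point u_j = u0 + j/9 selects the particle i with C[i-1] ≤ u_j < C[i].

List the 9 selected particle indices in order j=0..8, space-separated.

0 0 2 3 3 4 6 7 7

C = [7/38, 7/38, 5/19, 1/2, 23/38, 12/19, 29/38, 18/19, 1]
j=0: u_0=1/180 ∈ [0, 7/38) → index 0
j=1: u_1=7/60 ∈ [0, 7/38) → index 0
j=2: u_2=41/180 ∈ [7/38, 5/19) → index 2
j=3: u_3=61/180 ∈ [5/19, 1/2) → index 3
j=4: u_4=9/20 ∈ [5/19, 1/2) → index 3
j=5: u_5=101/180 ∈ [1/2, 23/38) → index 4
j=6: u_6=121/180 ∈ [12/19, 29/38) → index 6
j=7: u_7=47/60 ∈ [29/38, 18/19) → index 7
j=8: u_8=161/180 ∈ [29/38, 18/19) → index 7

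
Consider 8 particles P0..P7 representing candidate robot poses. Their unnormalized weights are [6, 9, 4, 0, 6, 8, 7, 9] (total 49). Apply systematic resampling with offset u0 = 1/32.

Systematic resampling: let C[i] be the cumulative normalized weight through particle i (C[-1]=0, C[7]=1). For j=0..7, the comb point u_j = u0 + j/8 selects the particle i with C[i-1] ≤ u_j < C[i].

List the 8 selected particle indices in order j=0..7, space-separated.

0 1 1 4 5 5 6 7

C = [6/49, 15/49, 19/49, 19/49, 25/49, 33/49, 40/49, 1]
j=0: u_0=1/32 ∈ [0, 6/49) → index 0
j=1: u_1=5/32 ∈ [6/49, 15/49) → index 1
j=2: u_2=9/32 ∈ [6/49, 15/49) → index 1
j=3: u_3=13/32 ∈ [19/49, 25/49) → index 4
j=4: u_4=17/32 ∈ [25/49, 33/49) → index 5
j=5: u_5=21/32 ∈ [25/49, 33/49) → index 5
j=6: u_6=25/32 ∈ [33/49, 40/49) → index 6
j=7: u_7=29/32 ∈ [40/49, 1) → index 7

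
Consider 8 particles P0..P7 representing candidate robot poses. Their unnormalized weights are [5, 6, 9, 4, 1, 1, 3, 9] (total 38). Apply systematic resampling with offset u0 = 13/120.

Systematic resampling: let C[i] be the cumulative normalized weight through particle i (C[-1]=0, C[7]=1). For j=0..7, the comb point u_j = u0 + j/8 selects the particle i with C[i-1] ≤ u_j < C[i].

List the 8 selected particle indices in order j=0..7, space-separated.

0 1 2 2 3 6 7 7

C = [5/38, 11/38, 10/19, 12/19, 25/38, 13/19, 29/38, 1]
j=0: u_0=13/120 ∈ [0, 5/38) → index 0
j=1: u_1=7/30 ∈ [5/38, 11/38) → index 1
j=2: u_2=43/120 ∈ [11/38, 10/19) → index 2
j=3: u_3=29/60 ∈ [11/38, 10/19) → index 2
j=4: u_4=73/120 ∈ [10/19, 12/19) → index 3
j=5: u_5=11/15 ∈ [13/19, 29/38) → index 6
j=6: u_6=103/120 ∈ [29/38, 1) → index 7
j=7: u_7=59/60 ∈ [29/38, 1) → index 7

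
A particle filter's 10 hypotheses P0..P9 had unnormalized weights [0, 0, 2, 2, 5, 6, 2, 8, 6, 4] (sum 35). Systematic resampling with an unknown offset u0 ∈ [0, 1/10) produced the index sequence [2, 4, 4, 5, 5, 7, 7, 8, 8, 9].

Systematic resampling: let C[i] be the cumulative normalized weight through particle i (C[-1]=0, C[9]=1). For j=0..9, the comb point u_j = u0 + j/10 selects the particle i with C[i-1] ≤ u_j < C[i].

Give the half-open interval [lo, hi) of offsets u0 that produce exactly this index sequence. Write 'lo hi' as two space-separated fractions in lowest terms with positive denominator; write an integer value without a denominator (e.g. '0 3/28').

1/70 1/35

C = [0, 0, 2/35, 4/35, 9/35, 3/7, 17/35, 5/7, 31/35, 1]
j=0 picked index 2: u0 ∈ [0, 2/35)
j=1 picked index 4: u0 ∈ [1/70, 11/70)
j=2 picked index 4: u0 ∈ [-3/35, 2/35)
j=3 picked index 5: u0 ∈ [-3/70, 9/70)
j=4 picked index 5: u0 ∈ [-1/7, 1/35)
j=5 picked index 7: u0 ∈ [-1/70, 3/14)
j=6 picked index 7: u0 ∈ [-4/35, 4/35)
j=7 picked index 8: u0 ∈ [1/70, 13/70)
j=8 picked index 8: u0 ∈ [-3/35, 3/35)
j=9 picked index 9: u0 ∈ [-1/70, 1/10)
intersection: [1/70, 1/35)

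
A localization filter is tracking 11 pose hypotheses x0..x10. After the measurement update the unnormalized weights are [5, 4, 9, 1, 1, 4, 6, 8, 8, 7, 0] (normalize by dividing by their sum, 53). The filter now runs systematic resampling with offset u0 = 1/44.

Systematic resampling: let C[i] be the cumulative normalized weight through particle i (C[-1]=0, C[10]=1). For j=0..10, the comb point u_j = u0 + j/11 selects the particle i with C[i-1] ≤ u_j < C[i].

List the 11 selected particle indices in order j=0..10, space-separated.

0 1 2 2 5 6 7 7 8 8 9

C = [5/53, 9/53, 18/53, 19/53, 20/53, 24/53, 30/53, 38/53, 46/53, 1, 1]
j=0: u_0=1/44 ∈ [0, 5/53) → index 0
j=1: u_1=5/44 ∈ [5/53, 9/53) → index 1
j=2: u_2=9/44 ∈ [9/53, 18/53) → index 2
j=3: u_3=13/44 ∈ [9/53, 18/53) → index 2
j=4: u_4=17/44 ∈ [20/53, 24/53) → index 5
j=5: u_5=21/44 ∈ [24/53, 30/53) → index 6
j=6: u_6=25/44 ∈ [30/53, 38/53) → index 7
j=7: u_7=29/44 ∈ [30/53, 38/53) → index 7
j=8: u_8=3/4 ∈ [38/53, 46/53) → index 8
j=9: u_9=37/44 ∈ [38/53, 46/53) → index 8
j=10: u_10=41/44 ∈ [46/53, 1) → index 9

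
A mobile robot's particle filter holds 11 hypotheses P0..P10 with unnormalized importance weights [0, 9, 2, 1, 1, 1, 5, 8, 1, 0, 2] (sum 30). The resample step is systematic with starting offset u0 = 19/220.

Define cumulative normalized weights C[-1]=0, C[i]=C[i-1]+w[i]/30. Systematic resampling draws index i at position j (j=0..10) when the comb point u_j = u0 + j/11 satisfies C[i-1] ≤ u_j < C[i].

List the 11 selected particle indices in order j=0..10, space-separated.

C = [0, 3/10, 11/30, 2/5, 13/30, 7/15, 19/30, 9/10, 14/15, 14/15, 1]
j=0: u_0=19/220 ∈ [0, 3/10) → index 1
j=1: u_1=39/220 ∈ [0, 3/10) → index 1
j=2: u_2=59/220 ∈ [0, 3/10) → index 1
j=3: u_3=79/220 ∈ [3/10, 11/30) → index 2
j=4: u_4=9/20 ∈ [13/30, 7/15) → index 5
j=5: u_5=119/220 ∈ [7/15, 19/30) → index 6
j=6: u_6=139/220 ∈ [7/15, 19/30) → index 6
j=7: u_7=159/220 ∈ [19/30, 9/10) → index 7
j=8: u_8=179/220 ∈ [19/30, 9/10) → index 7
j=9: u_9=199/220 ∈ [9/10, 14/15) → index 8
j=10: u_10=219/220 ∈ [14/15, 1) → index 10

1 1 1 2 5 6 6 7 7 8 10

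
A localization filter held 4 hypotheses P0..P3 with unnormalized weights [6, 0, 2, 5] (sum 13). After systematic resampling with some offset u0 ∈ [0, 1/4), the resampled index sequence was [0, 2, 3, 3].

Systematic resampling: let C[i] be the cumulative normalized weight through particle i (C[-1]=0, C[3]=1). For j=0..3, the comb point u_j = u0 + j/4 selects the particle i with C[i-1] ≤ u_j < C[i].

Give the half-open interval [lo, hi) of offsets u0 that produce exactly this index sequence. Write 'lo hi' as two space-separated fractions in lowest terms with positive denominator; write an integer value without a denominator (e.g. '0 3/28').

11/52 1/4

C = [6/13, 6/13, 8/13, 1]
j=0 picked index 0: u0 ∈ [0, 6/13)
j=1 picked index 2: u0 ∈ [11/52, 19/52)
j=2 picked index 3: u0 ∈ [3/26, 1/2)
j=3 picked index 3: u0 ∈ [-7/52, 1/4)
intersection: [11/52, 1/4)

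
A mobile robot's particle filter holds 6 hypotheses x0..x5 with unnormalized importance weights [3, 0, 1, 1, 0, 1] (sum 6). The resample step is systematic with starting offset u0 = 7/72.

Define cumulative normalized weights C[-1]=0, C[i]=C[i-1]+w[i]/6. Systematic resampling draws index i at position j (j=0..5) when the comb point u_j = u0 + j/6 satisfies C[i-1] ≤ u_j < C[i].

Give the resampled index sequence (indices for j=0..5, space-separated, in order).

0 0 0 2 3 5

C = [1/2, 1/2, 2/3, 5/6, 5/6, 1]
j=0: u_0=7/72 ∈ [0, 1/2) → index 0
j=1: u_1=19/72 ∈ [0, 1/2) → index 0
j=2: u_2=31/72 ∈ [0, 1/2) → index 0
j=3: u_3=43/72 ∈ [1/2, 2/3) → index 2
j=4: u_4=55/72 ∈ [2/3, 5/6) → index 3
j=5: u_5=67/72 ∈ [5/6, 1) → index 5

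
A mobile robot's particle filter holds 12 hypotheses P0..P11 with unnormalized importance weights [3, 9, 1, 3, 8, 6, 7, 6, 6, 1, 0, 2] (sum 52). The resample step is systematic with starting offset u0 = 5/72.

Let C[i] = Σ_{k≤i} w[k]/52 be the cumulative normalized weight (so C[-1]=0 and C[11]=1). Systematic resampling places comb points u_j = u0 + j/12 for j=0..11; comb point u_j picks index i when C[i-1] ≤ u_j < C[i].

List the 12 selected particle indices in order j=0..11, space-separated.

1 1 2 4 4 5 5 6 7 7 8 11

C = [3/52, 3/13, 1/4, 4/13, 6/13, 15/26, 37/52, 43/52, 49/52, 25/26, 25/26, 1]
j=0: u_0=5/72 ∈ [3/52, 3/13) → index 1
j=1: u_1=11/72 ∈ [3/52, 3/13) → index 1
j=2: u_2=17/72 ∈ [3/13, 1/4) → index 2
j=3: u_3=23/72 ∈ [4/13, 6/13) → index 4
j=4: u_4=29/72 ∈ [4/13, 6/13) → index 4
j=5: u_5=35/72 ∈ [6/13, 15/26) → index 5
j=6: u_6=41/72 ∈ [6/13, 15/26) → index 5
j=7: u_7=47/72 ∈ [15/26, 37/52) → index 6
j=8: u_8=53/72 ∈ [37/52, 43/52) → index 7
j=9: u_9=59/72 ∈ [37/52, 43/52) → index 7
j=10: u_10=65/72 ∈ [43/52, 49/52) → index 8
j=11: u_11=71/72 ∈ [25/26, 1) → index 11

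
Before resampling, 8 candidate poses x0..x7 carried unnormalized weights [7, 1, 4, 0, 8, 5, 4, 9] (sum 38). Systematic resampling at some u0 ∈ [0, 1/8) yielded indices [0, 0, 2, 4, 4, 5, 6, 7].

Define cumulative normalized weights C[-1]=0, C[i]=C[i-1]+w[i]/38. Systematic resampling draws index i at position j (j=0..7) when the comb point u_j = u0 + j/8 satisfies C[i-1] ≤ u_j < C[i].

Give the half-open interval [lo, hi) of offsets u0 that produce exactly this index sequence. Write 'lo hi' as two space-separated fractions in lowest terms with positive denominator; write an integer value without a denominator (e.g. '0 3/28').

0 1/76

C = [7/38, 4/19, 6/19, 6/19, 10/19, 25/38, 29/38, 1]
j=0 picked index 0: u0 ∈ [0, 7/38)
j=1 picked index 0: u0 ∈ [-1/8, 9/152)
j=2 picked index 2: u0 ∈ [-3/76, 5/76)
j=3 picked index 4: u0 ∈ [-9/152, 23/152)
j=4 picked index 4: u0 ∈ [-7/38, 1/38)
j=5 picked index 5: u0 ∈ [-15/152, 5/152)
j=6 picked index 6: u0 ∈ [-7/76, 1/76)
j=7 picked index 7: u0 ∈ [-17/152, 1/8)
intersection: [0, 1/76)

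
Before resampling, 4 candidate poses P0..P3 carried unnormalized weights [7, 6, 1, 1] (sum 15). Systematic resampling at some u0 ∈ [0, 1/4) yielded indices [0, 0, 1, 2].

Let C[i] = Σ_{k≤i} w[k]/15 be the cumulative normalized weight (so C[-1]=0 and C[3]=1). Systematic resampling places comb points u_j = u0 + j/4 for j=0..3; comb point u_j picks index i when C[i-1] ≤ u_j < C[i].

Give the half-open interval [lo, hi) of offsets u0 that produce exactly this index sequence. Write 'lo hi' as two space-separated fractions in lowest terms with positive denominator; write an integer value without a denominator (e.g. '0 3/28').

7/60 11/60

C = [7/15, 13/15, 14/15, 1]
j=0 picked index 0: u0 ∈ [0, 7/15)
j=1 picked index 0: u0 ∈ [-1/4, 13/60)
j=2 picked index 1: u0 ∈ [-1/30, 11/30)
j=3 picked index 2: u0 ∈ [7/60, 11/60)
intersection: [7/60, 11/60)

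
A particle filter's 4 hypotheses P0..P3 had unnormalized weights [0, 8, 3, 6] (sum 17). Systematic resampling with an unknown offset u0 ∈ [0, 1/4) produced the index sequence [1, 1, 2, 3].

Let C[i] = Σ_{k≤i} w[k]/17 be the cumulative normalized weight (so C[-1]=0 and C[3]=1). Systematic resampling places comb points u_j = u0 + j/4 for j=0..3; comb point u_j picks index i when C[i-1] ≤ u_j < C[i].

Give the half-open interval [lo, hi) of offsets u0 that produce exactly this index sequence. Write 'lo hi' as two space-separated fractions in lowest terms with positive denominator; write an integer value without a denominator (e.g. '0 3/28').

C = [0, 8/17, 11/17, 1]
j=0 picked index 1: u0 ∈ [0, 8/17)
j=1 picked index 1: u0 ∈ [-1/4, 15/68)
j=2 picked index 2: u0 ∈ [-1/34, 5/34)
j=3 picked index 3: u0 ∈ [-7/68, 1/4)
intersection: [0, 5/34)

0 5/34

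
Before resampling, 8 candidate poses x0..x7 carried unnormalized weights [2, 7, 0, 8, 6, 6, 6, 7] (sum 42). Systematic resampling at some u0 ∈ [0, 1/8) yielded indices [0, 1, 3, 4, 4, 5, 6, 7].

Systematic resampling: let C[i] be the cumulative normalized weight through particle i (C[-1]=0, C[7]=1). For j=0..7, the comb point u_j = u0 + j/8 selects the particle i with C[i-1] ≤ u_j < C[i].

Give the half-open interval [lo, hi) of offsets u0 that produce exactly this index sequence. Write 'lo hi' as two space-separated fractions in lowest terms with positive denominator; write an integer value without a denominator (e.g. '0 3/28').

C = [1/21, 3/14, 3/14, 17/42, 23/42, 29/42, 5/6, 1]
j=0 picked index 0: u0 ∈ [0, 1/21)
j=1 picked index 1: u0 ∈ [-13/168, 5/56)
j=2 picked index 3: u0 ∈ [-1/28, 13/84)
j=3 picked index 4: u0 ∈ [5/168, 29/168)
j=4 picked index 4: u0 ∈ [-2/21, 1/21)
j=5 picked index 5: u0 ∈ [-13/168, 11/168)
j=6 picked index 6: u0 ∈ [-5/84, 1/12)
j=7 picked index 7: u0 ∈ [-1/24, 1/8)
intersection: [5/168, 1/21)

5/168 1/21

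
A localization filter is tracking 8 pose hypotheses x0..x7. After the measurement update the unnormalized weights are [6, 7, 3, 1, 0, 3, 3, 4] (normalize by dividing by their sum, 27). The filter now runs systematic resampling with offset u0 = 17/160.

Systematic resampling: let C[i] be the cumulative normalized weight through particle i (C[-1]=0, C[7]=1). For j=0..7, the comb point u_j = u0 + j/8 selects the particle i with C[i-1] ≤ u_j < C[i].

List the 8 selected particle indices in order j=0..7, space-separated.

C = [2/9, 13/27, 16/27, 17/27, 17/27, 20/27, 23/27, 1]
j=0: u_0=17/160 ∈ [0, 2/9) → index 0
j=1: u_1=37/160 ∈ [2/9, 13/27) → index 1
j=2: u_2=57/160 ∈ [2/9, 13/27) → index 1
j=3: u_3=77/160 ∈ [2/9, 13/27) → index 1
j=4: u_4=97/160 ∈ [16/27, 17/27) → index 3
j=5: u_5=117/160 ∈ [17/27, 20/27) → index 5
j=6: u_6=137/160 ∈ [23/27, 1) → index 7
j=7: u_7=157/160 ∈ [23/27, 1) → index 7

0 1 1 1 3 5 7 7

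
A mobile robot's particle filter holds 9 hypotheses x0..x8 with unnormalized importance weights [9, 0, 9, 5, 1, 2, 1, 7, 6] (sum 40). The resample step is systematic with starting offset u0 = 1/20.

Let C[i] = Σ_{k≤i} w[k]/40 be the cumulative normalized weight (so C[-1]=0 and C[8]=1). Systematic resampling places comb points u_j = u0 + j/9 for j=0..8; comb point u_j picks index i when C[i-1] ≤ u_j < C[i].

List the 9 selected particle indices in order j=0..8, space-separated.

C = [9/40, 9/40, 9/20, 23/40, 3/5, 13/20, 27/40, 17/20, 1]
j=0: u_0=1/20 ∈ [0, 9/40) → index 0
j=1: u_1=29/180 ∈ [0, 9/40) → index 0
j=2: u_2=49/180 ∈ [9/40, 9/20) → index 2
j=3: u_3=23/60 ∈ [9/40, 9/20) → index 2
j=4: u_4=89/180 ∈ [9/20, 23/40) → index 3
j=5: u_5=109/180 ∈ [3/5, 13/20) → index 5
j=6: u_6=43/60 ∈ [27/40, 17/20) → index 7
j=7: u_7=149/180 ∈ [27/40, 17/20) → index 7
j=8: u_8=169/180 ∈ [17/20, 1) → index 8

0 0 2 2 3 5 7 7 8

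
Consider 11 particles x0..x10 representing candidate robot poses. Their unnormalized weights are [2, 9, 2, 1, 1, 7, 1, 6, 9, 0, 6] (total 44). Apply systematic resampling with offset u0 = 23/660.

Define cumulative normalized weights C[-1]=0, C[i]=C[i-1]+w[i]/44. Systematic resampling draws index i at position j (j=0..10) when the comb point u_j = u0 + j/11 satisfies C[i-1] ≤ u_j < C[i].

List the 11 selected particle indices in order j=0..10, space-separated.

0 1 1 3 5 5 7 8 8 8 10

C = [1/22, 1/4, 13/44, 7/22, 15/44, 1/2, 23/44, 29/44, 19/22, 19/22, 1]
j=0: u_0=23/660 ∈ [0, 1/22) → index 0
j=1: u_1=83/660 ∈ [1/22, 1/4) → index 1
j=2: u_2=13/60 ∈ [1/22, 1/4) → index 1
j=3: u_3=203/660 ∈ [13/44, 7/22) → index 3
j=4: u_4=263/660 ∈ [15/44, 1/2) → index 5
j=5: u_5=323/660 ∈ [15/44, 1/2) → index 5
j=6: u_6=383/660 ∈ [23/44, 29/44) → index 7
j=7: u_7=443/660 ∈ [29/44, 19/22) → index 8
j=8: u_8=503/660 ∈ [29/44, 19/22) → index 8
j=9: u_9=563/660 ∈ [29/44, 19/22) → index 8
j=10: u_10=623/660 ∈ [19/22, 1) → index 10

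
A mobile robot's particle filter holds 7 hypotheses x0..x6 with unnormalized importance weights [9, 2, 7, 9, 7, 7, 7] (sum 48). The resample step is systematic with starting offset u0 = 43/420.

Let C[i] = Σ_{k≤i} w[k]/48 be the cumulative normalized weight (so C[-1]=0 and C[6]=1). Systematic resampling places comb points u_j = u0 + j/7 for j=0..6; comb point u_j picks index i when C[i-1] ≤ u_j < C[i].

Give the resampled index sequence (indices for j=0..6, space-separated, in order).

C = [3/16, 11/48, 3/8, 9/16, 17/24, 41/48, 1]
j=0: u_0=43/420 ∈ [0, 3/16) → index 0
j=1: u_1=103/420 ∈ [11/48, 3/8) → index 2
j=2: u_2=163/420 ∈ [3/8, 9/16) → index 3
j=3: u_3=223/420 ∈ [3/8, 9/16) → index 3
j=4: u_4=283/420 ∈ [9/16, 17/24) → index 4
j=5: u_5=49/60 ∈ [17/24, 41/48) → index 5
j=6: u_6=403/420 ∈ [41/48, 1) → index 6

0 2 3 3 4 5 6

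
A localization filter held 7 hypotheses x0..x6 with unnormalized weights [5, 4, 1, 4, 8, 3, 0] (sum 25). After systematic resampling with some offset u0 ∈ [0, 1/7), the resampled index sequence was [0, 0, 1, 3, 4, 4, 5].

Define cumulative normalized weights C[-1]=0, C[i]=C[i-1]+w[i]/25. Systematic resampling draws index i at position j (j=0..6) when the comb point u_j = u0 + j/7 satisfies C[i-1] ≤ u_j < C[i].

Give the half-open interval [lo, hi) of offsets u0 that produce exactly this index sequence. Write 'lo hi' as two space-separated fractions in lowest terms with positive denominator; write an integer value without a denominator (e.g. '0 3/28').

4/175 2/35

C = [1/5, 9/25, 2/5, 14/25, 22/25, 1, 1]
j=0 picked index 0: u0 ∈ [0, 1/5)
j=1 picked index 0: u0 ∈ [-1/7, 2/35)
j=2 picked index 1: u0 ∈ [-3/35, 13/175)
j=3 picked index 3: u0 ∈ [-1/35, 23/175)
j=4 picked index 4: u0 ∈ [-2/175, 54/175)
j=5 picked index 4: u0 ∈ [-27/175, 29/175)
j=6 picked index 5: u0 ∈ [4/175, 1/7)
intersection: [4/175, 2/35)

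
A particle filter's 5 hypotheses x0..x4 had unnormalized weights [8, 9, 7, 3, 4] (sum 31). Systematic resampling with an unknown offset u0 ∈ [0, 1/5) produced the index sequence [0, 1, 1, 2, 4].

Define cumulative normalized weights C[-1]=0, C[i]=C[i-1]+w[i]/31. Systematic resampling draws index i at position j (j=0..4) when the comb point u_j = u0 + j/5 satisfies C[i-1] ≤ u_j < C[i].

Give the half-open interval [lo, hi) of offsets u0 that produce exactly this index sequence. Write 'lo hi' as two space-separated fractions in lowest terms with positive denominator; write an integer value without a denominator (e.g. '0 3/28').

C = [8/31, 17/31, 24/31, 27/31, 1]
j=0 picked index 0: u0 ∈ [0, 8/31)
j=1 picked index 1: u0 ∈ [9/155, 54/155)
j=2 picked index 1: u0 ∈ [-22/155, 23/155)
j=3 picked index 2: u0 ∈ [-8/155, 27/155)
j=4 picked index 4: u0 ∈ [11/155, 1/5)
intersection: [11/155, 23/155)

11/155 23/155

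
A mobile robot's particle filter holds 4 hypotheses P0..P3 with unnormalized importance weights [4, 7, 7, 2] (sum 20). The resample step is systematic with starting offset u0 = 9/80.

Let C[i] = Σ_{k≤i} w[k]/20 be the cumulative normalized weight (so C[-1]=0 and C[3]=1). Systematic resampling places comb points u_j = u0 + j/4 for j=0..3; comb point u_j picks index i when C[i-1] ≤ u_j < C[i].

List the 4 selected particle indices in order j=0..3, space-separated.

C = [1/5, 11/20, 9/10, 1]
j=0: u_0=9/80 ∈ [0, 1/5) → index 0
j=1: u_1=29/80 ∈ [1/5, 11/20) → index 1
j=2: u_2=49/80 ∈ [11/20, 9/10) → index 2
j=3: u_3=69/80 ∈ [11/20, 9/10) → index 2

0 1 2 2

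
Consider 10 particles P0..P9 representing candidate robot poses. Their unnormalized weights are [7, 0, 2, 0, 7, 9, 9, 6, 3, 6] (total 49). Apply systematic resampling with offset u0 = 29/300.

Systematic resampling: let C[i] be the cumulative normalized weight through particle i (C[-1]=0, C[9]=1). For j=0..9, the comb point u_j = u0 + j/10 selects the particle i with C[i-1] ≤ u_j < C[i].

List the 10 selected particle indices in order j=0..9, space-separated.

0 4 4 5 5 6 7 7 9 9

C = [1/7, 1/7, 9/49, 9/49, 16/49, 25/49, 34/49, 40/49, 43/49, 1]
j=0: u_0=29/300 ∈ [0, 1/7) → index 0
j=1: u_1=59/300 ∈ [9/49, 16/49) → index 4
j=2: u_2=89/300 ∈ [9/49, 16/49) → index 4
j=3: u_3=119/300 ∈ [16/49, 25/49) → index 5
j=4: u_4=149/300 ∈ [16/49, 25/49) → index 5
j=5: u_5=179/300 ∈ [25/49, 34/49) → index 6
j=6: u_6=209/300 ∈ [34/49, 40/49) → index 7
j=7: u_7=239/300 ∈ [34/49, 40/49) → index 7
j=8: u_8=269/300 ∈ [43/49, 1) → index 9
j=9: u_9=299/300 ∈ [43/49, 1) → index 9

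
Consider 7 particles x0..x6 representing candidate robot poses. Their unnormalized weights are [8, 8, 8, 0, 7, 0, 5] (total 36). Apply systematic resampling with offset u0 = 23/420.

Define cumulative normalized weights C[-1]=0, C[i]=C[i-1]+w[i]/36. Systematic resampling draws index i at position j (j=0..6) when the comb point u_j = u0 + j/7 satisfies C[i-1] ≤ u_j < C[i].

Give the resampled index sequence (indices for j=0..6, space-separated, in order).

C = [2/9, 4/9, 2/3, 2/3, 31/36, 31/36, 1]
j=0: u_0=23/420 ∈ [0, 2/9) → index 0
j=1: u_1=83/420 ∈ [0, 2/9) → index 0
j=2: u_2=143/420 ∈ [2/9, 4/9) → index 1
j=3: u_3=29/60 ∈ [4/9, 2/3) → index 2
j=4: u_4=263/420 ∈ [4/9, 2/3) → index 2
j=5: u_5=323/420 ∈ [2/3, 31/36) → index 4
j=6: u_6=383/420 ∈ [31/36, 1) → index 6

0 0 1 2 2 4 6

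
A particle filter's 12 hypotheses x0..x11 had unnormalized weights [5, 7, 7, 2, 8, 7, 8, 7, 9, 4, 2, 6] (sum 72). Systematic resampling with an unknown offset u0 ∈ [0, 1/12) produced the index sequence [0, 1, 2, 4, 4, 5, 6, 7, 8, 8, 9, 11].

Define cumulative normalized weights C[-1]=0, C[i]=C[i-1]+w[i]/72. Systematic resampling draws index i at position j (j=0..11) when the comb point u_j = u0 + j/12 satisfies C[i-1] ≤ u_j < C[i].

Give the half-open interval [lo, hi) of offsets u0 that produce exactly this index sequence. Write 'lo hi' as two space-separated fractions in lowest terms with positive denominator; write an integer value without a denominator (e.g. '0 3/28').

C = [5/72, 1/6, 19/72, 7/24, 29/72, 1/2, 11/18, 17/24, 5/6, 8/9, 11/12, 1]
j=0 picked index 0: u0 ∈ [0, 5/72)
j=1 picked index 1: u0 ∈ [-1/72, 1/12)
j=2 picked index 2: u0 ∈ [0, 7/72)
j=3 picked index 4: u0 ∈ [1/24, 11/72)
j=4 picked index 4: u0 ∈ [-1/24, 5/72)
j=5 picked index 5: u0 ∈ [-1/72, 1/12)
j=6 picked index 6: u0 ∈ [0, 1/9)
j=7 picked index 7: u0 ∈ [1/36, 1/8)
j=8 picked index 8: u0 ∈ [1/24, 1/6)
j=9 picked index 8: u0 ∈ [-1/24, 1/12)
j=10 picked index 9: u0 ∈ [0, 1/18)
j=11 picked index 11: u0 ∈ [0, 1/12)
intersection: [1/24, 1/18)

1/24 1/18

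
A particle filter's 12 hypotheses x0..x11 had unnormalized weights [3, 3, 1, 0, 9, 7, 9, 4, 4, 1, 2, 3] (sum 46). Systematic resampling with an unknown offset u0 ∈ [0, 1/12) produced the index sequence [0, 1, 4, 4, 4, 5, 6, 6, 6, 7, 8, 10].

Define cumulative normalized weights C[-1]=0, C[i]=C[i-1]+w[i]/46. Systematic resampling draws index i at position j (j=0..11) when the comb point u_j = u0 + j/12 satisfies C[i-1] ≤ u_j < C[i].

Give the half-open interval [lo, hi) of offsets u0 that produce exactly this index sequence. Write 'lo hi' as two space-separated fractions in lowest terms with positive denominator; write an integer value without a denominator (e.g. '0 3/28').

C = [3/46, 3/23, 7/46, 7/46, 8/23, 1/2, 16/23, 18/23, 20/23, 41/46, 43/46, 1]
j=0 picked index 0: u0 ∈ [0, 3/46)
j=1 picked index 1: u0 ∈ [-5/276, 13/276)
j=2 picked index 4: u0 ∈ [-1/69, 25/138)
j=3 picked index 4: u0 ∈ [-9/92, 9/92)
j=4 picked index 4: u0 ∈ [-25/138, 1/69)
j=5 picked index 5: u0 ∈ [-19/276, 1/12)
j=6 picked index 6: u0 ∈ [0, 9/46)
j=7 picked index 6: u0 ∈ [-1/12, 31/276)
j=8 picked index 6: u0 ∈ [-1/6, 2/69)
j=9 picked index 7: u0 ∈ [-5/92, 3/92)
j=10 picked index 8: u0 ∈ [-7/138, 5/138)
j=11 picked index 10: u0 ∈ [-7/276, 5/276)
intersection: [0, 1/69)

0 1/69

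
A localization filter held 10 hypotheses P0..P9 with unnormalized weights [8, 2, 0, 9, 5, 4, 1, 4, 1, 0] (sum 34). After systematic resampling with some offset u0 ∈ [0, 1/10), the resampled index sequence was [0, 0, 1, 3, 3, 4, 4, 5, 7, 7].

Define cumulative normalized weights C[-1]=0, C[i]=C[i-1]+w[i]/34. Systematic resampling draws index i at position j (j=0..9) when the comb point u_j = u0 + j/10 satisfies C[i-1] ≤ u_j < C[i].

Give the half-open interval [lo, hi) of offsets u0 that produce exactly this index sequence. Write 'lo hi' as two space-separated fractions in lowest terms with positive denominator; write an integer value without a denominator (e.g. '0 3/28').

1/17 6/85

C = [4/17, 5/17, 5/17, 19/34, 12/17, 14/17, 29/34, 33/34, 1, 1]
j=0 picked index 0: u0 ∈ [0, 4/17)
j=1 picked index 0: u0 ∈ [-1/10, 23/170)
j=2 picked index 1: u0 ∈ [3/85, 8/85)
j=3 picked index 3: u0 ∈ [-1/170, 22/85)
j=4 picked index 3: u0 ∈ [-9/85, 27/170)
j=5 picked index 4: u0 ∈ [1/17, 7/34)
j=6 picked index 4: u0 ∈ [-7/170, 9/85)
j=7 picked index 5: u0 ∈ [1/170, 21/170)
j=8 picked index 7: u0 ∈ [9/170, 29/170)
j=9 picked index 7: u0 ∈ [-4/85, 6/85)
intersection: [1/17, 6/85)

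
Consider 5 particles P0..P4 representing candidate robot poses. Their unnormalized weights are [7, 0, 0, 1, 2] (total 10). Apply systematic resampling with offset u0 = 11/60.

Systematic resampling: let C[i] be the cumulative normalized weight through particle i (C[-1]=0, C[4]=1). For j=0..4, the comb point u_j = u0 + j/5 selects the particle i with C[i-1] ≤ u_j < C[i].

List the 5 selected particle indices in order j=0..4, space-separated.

0 0 0 3 4

C = [7/10, 7/10, 7/10, 4/5, 1]
j=0: u_0=11/60 ∈ [0, 7/10) → index 0
j=1: u_1=23/60 ∈ [0, 7/10) → index 0
j=2: u_2=7/12 ∈ [0, 7/10) → index 0
j=3: u_3=47/60 ∈ [7/10, 4/5) → index 3
j=4: u_4=59/60 ∈ [4/5, 1) → index 4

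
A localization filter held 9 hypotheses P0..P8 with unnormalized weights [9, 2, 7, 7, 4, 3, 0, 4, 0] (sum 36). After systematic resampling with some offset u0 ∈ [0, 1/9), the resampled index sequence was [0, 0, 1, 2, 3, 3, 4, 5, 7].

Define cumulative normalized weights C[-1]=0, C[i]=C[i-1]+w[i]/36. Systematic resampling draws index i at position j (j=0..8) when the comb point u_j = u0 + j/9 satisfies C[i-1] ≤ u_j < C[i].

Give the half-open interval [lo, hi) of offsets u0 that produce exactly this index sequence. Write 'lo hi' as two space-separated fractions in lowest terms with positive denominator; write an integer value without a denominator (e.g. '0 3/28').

C = [1/4, 11/36, 1/2, 25/36, 29/36, 8/9, 8/9, 1, 1]
j=0 picked index 0: u0 ∈ [0, 1/4)
j=1 picked index 0: u0 ∈ [-1/9, 5/36)
j=2 picked index 1: u0 ∈ [1/36, 1/12)
j=3 picked index 2: u0 ∈ [-1/36, 1/6)
j=4 picked index 3: u0 ∈ [1/18, 1/4)
j=5 picked index 3: u0 ∈ [-1/18, 5/36)
j=6 picked index 4: u0 ∈ [1/36, 5/36)
j=7 picked index 5: u0 ∈ [1/36, 1/9)
j=8 picked index 7: u0 ∈ [0, 1/9)
intersection: [1/18, 1/12)

1/18 1/12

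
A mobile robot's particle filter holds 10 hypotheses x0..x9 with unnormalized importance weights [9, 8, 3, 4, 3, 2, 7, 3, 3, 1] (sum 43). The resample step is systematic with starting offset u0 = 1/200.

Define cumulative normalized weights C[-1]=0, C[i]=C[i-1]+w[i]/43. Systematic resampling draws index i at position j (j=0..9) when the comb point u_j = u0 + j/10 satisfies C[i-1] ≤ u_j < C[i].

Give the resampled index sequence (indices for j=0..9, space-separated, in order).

0 0 0 1 2 3 4 6 6 7

C = [9/43, 17/43, 20/43, 24/43, 27/43, 29/43, 36/43, 39/43, 42/43, 1]
j=0: u_0=1/200 ∈ [0, 9/43) → index 0
j=1: u_1=21/200 ∈ [0, 9/43) → index 0
j=2: u_2=41/200 ∈ [0, 9/43) → index 0
j=3: u_3=61/200 ∈ [9/43, 17/43) → index 1
j=4: u_4=81/200 ∈ [17/43, 20/43) → index 2
j=5: u_5=101/200 ∈ [20/43, 24/43) → index 3
j=6: u_6=121/200 ∈ [24/43, 27/43) → index 4
j=7: u_7=141/200 ∈ [29/43, 36/43) → index 6
j=8: u_8=161/200 ∈ [29/43, 36/43) → index 6
j=9: u_9=181/200 ∈ [36/43, 39/43) → index 7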